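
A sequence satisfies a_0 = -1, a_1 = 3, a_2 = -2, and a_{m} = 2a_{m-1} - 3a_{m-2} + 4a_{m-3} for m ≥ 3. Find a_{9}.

The ordinary generating function has denominator 1 - 2y + 3y^2 - 4y^3.
Iterating the recurrence: a_0,…,a_{9} = -1, 3, -2, -17, -16, 11, 2, -93, -148, -9.

-9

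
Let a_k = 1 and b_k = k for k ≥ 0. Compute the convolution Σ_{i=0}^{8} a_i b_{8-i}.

Write out a_i and b_{8-i} for i = 0,…,8 and sum the products.
Σ = 1·8 + 1·7 + 1·6 + 1·5 + 1·4 + 1·3 + 1·2 + 1·1 + 1·0 = 36.

36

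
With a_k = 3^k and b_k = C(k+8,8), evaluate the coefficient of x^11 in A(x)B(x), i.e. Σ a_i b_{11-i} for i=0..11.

6721776

The convolution is the x^11 coefficient of A(x)B(x).
Σ = 1·75582 + 3·43758 + 9·24310 + 27·12870 + 81·6435 + 243·3003 + 729·1287 + 2187·495 + 6561·165 + 19683·45 + 59049·9 + 177147·1 = 6721776.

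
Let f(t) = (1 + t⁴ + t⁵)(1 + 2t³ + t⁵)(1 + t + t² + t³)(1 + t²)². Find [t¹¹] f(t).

(1 + t⁴ + t⁵) has coefficients 1,0,0,0,1,1 for degrees 0…5.
(1 + 2t³ + t⁵) has coefficients 1,0,0,2,0,1,0,0,0,0,0,0 for degrees 0…11.
Multiplying by (1 + t + t² + t³) gives running coefficients 1,1,1,3,2,3,3,1,1,0,0,0 for degrees 0…11.
Finally multiplying by (1 + t²)², the product of all factors after the first has coefficients 1,1,3,5,5,10,8,10,9,5,5,1 for degrees 0…11.
[t¹¹] = 1·1 + 1·10 + 1·8 = 19.

19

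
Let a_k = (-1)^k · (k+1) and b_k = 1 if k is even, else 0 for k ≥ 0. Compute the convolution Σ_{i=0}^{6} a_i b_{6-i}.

Write out a_i and b_{6-i} for i = 0,…,6 and sum the products.
Σ = 1·1 − 2·0 + 3·1 − 4·0 + 5·1 − 6·0 + 7·1 = 16.

16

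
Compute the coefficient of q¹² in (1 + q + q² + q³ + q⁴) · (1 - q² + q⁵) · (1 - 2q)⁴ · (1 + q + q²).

-24

(1 + q + q² + q³ + q⁴) has coefficients 1,1,1,1,1 for degrees 0…4.
(1 - q² + q⁵) has coefficients 1,0,-1,0,0,1,0,0,0,0,0,0,0 for degrees 0…12.
Multiplying by (1 - 2q)⁴ gives running coefficients 1,-8,23,-24,-8,33,-24,24,-32,16,0,0,0 for degrees 0…12.
Finally multiplying by (1 + q + q²), the product of all factors after the first has coefficients 1,-7,16,-9,-9,1,1,33,-32,8,-16,16,0 for degrees 0…12.
[q¹²] = 1·0 + 1·16 + 1·(-16) + 1·8 + 1·(-32) = -24.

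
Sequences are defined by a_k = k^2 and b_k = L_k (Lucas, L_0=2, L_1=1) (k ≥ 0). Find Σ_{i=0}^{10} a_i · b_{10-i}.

The convolution is the x^10 coefficient of A(x)B(x).
Σ = 0·123 + 1·76 + 4·47 + 9·29 + 16·18 + 25·11 + 36·7 + 49·4 + 64·3 + 81·1 + 100·2 = 2009.

2009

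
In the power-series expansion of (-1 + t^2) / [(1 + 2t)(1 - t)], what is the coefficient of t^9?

256

The denominator gives the recurrence a_n = −a_(n−1) + 2a_(n−2) for n ≥ 3; the numerator fixes a_0 = -1, a_1 = 1, a_2 = -2.
Iterating: -1, 1, -2, 4, -8, 16, -32, 64, -128, 256, so a_9 = 256.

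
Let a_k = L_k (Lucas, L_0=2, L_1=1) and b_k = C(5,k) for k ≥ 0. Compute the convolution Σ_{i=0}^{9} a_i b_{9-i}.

Write out a_i and b_{9-i} for i = 0,…,9 and sum the products.
Σ = 2·0 + 1·0 + 3·0 + 4·0 + 7·1 + 11·5 + 18·10 + 29·10 + 47·5 + 76·1 = 843.

843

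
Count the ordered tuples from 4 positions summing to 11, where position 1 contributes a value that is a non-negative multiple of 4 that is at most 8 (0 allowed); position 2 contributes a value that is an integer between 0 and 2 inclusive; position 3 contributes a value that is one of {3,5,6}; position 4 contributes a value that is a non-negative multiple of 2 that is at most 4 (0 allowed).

8

The generating function for the choices is (1 + x⁴ + x⁸)·(1 + x + x²)·(x³ + x⁵ + x⁶)·(1 + x² + x⁴); the count is [x¹¹].
(1 + x⁴ + x⁸) has coefficients 1,0,0,0,1,0,0,0,1 for degrees 0…8.
(1 + x + x²) has coefficients 1,1,1,0,0,0,0,0,0,0,0,0 for degrees 0…11.
Multiplying by (x³ + x⁵ + x⁶) gives running coefficients 0,0,0,1,1,2,2,2,1,0,0,0 for degrees 0…11.
Finally multiplying by (1 + x² + x⁴), the product of all factors after the first has coefficients 0,0,0,1,1,3,3,5,4,4,3,2 for degrees 0…11.
[x¹¹] = 1·2 + 1·5 + 1·1 = 8.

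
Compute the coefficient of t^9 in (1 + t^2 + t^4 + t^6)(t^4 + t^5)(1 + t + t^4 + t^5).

4

(1 + t^2 + t^4 + t^6) has coefficients 1,0,1,0,1,0,1 for degrees 0…6.
(t^4 + t^5) has coefficients 0,0,0,0,1,1,0,0,0,0 for degrees 0…9.
Finally multiplying by (1 + t + t^4 + t^5), the product of all factors after the first has coefficients 0,0,0,0,1,2,1,0,1,2 for degrees 0…9.
[t^9] = 1·2 + 1·0 + 1·2 + 1·0 = 4.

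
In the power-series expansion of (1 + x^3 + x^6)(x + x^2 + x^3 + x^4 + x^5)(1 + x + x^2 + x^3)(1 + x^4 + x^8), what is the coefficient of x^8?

(1 + x^3 + x^6) has coefficients 1,0,0,1,0,0,1 for degrees 0…6.
(x + x^2 + x^3 + x^4 + x^5) has coefficients 0,1,1,1,1,1,0,0,0 for degrees 0…8.
Multiplying by (1 + x + x^2 + x^3) gives running coefficients 0,1,2,3,4,4,3,2,1 for degrees 0…8.
Finally multiplying by (1 + x^4 + x^8), the product of all factors after the first has coefficients 0,1,2,3,4,5,5,5,5 for degrees 0…8.
[x^8] = 1·5 + 1·5 + 1·2 = 12.

12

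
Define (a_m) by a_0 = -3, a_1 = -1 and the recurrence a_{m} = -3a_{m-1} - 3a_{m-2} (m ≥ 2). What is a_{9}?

The ordinary generating function has denominator 1 + 3x + 3x^2.
Iterating the recurrence: a_0,…,a_{9} = -3, -1, 12, -33, 63, -90, 81, 27, -324, 891.

891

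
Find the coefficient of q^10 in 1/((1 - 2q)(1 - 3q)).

175099

Partial fractions give a closed form: a_n = (-2)·2^n + (3)·3^n.
At n = 10: a_10 = 175099.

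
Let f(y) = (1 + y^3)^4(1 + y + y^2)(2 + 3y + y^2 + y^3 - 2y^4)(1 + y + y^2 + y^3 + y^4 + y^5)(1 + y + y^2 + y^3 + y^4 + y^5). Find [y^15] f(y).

(1 + y^3)^4 has coefficients 1,0,0,4,0,0,6,0,0,4,0,0,1 for degrees 0…12.
(1 + y + y^2) has coefficients 1,1,1,0,0,0,0,0,0,0,0,0,0,0,0,0 for degrees 0…15.
Multiplying by (2 + 3y + y^2 + y^3 - 2y^4) gives running coefficients 2,5,6,5,0,-1,-2,0,0,0,0,0,0,0,0,0 for degrees 0…15.
Multiplying by (1 + y + y^2 + y^3 + y^4 + y^5) gives running coefficients 2,7,13,18,18,17,13,8,2,-3,-3,-2,0,0,0,0 for degrees 0…15.
Finally multiplying by (1 + y + y^2 + y^3 + y^4 + y^5), the product of all factors after the first has coefficients 2,9,22,40,58,75,86,87,76,55,34,15,2,-6,-8,-5 for degrees 0…15.
[y^15] = 1·(-5) + 4·2 + 6·55 + 4·86 + 1·40 = 717.

717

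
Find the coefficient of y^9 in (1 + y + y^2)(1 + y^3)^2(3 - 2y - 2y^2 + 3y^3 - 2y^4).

(1 + y + y^2) has coefficients 1,1,1 for degrees 0…2.
(1 + y^3)^2 has coefficients 1,0,0,2,0,0,1,0,0,0 for degrees 0…9.
Finally multiplying by (3 - 2y - 2y^2 + 3y^3 - 2y^4), the product of all factors after the first has coefficients 3,-2,-2,9,-6,-4,9,-6,-2,3 for degrees 0…9.
[y^9] = 1·3 + 1·(-2) + 1·(-6) = -5.

-5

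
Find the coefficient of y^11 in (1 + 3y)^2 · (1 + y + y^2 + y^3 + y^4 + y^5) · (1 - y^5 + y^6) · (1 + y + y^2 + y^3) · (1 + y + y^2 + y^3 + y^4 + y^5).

130

(1 + 3y)^2 has coefficients 1,6,9 for degrees 0…2.
(1 + y + y^2 + y^3 + y^4 + y^5) has coefficients 1,1,1,1,1,1,0,0,0,0,0,0 for degrees 0…11.
Multiplying by (1 - y^5 + y^6) gives running coefficients 1,1,1,1,1,0,0,0,0,0,0,1 for degrees 0…11.
Multiplying by (1 + y + y^2 + y^3) gives running coefficients 1,2,3,4,4,3,2,1,0,0,0,1 for degrees 0…11.
Finally multiplying by (1 + y + y^2 + y^3 + y^4 + y^5), the product of all factors after the first has coefficients 1,3,6,10,14,17,18,17,14,10,6,4 for degrees 0…11.
[y^11] = 1·4 + 6·6 + 9·10 = 130.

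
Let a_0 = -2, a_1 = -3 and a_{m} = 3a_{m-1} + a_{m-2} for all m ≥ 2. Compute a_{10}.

The ordinary generating function has denominator 1 - 3x - x^2.
Iterating the recurrence: a_0,…,a_{10} = -2, -3, -11, -36, -119, -393, -1298, -4287, -14159, -46764, -154451.

-154451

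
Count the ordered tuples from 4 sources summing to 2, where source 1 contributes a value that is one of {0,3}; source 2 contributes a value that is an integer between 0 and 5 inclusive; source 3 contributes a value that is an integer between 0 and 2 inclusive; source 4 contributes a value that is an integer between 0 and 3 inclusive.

The generating function for the choices is (1 + q³)·(1 + q + q² + q³ + q⁴ + q⁵)·(1 + q + q²)·(1 + q + q² + q³); the count is [q²].
(1 + q³) has coefficients 1,0,0 for degrees 0…2.
(1 + q + q² + q³ + q⁴ + q⁵) has coefficients 1,1,1 for degrees 0…2.
Multiplying by (1 + q + q²) gives running coefficients 1,2,3 for degrees 0…2.
Finally multiplying by (1 + q + q² + q³), the product of all factors after the first has coefficients 1,3,6 for degrees 0…2.
[q²] = 1·6 = 6.

6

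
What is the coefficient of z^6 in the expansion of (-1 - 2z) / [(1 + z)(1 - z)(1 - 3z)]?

-1366

Partial fractions give a closed form: a_n = (1/8)·(-1)^n + (3/4)·1^n + (-15/8)·3^n.
At n = 6: a_6 = -1366.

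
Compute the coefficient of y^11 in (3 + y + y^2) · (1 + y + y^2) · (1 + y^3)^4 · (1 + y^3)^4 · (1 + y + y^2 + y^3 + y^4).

1016

(3 + y + y^2) has coefficients 3,1,1 for degrees 0…2.
(1 + y + y^2) has coefficients 1,1,1,0,0,0,0,0,0,0,0,0 for degrees 0…11.
Multiplying by (1 + y^3)^4 gives running coefficients 1,1,1,4,4,4,6,6,6,4,4,4 for degrees 0…11.
Multiplying by (1 + y^3)^4 gives running coefficients 1,1,1,8,8,8,28,28,28,56,56,56 for degrees 0…11.
Finally multiplying by (1 + y + y^2 + y^3 + y^4), the product of all factors after the first has coefficients 1,2,3,11,19,26,53,80,100,148,196,224 for degrees 0…11.
[y^11] = 3·224 + 1·196 + 1·148 = 1016.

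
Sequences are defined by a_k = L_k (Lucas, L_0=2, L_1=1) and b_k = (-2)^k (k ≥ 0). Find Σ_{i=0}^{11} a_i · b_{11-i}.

The convolution is the x^11 coefficient of A(x)B(x).
Σ = 2·(-2048) + 1·1024 + 3·(-512) + 4·256 + 7·(-128) + 11·64 + 18·(-32) + 29·16 + 47·(-8) + 76·4 + 123·(-2) + 199·1 = -4007.

-4007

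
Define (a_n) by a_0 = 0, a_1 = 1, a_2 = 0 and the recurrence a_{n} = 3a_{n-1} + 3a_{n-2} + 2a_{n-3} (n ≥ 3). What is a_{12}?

The ordinary generating function has denominator 1 - 3t - 3t^2 - 2t^3.
Iterating the recurrence: a_0,…,a_{12} = 0, 1, 0, 3, 11, 42, 165, 643, 2508, 9783, 38159, 148842, 580569.

580569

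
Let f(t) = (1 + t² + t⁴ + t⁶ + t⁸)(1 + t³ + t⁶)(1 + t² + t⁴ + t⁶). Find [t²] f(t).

2

(1 + t² + t⁴ + t⁶ + t⁸) has coefficients 1,0,1 for degrees 0…2.
(1 + t³ + t⁶) has coefficients 1,0,0 for degrees 0…2.
Finally multiplying by (1 + t² + t⁴ + t⁶), the product of all factors after the first has coefficients 1,0,1 for degrees 0…2.
[t²] = 1·1 + 1·1 = 2.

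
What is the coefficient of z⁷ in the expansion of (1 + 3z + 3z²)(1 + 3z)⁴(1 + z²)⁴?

4164

(1 + 3z + 3z²) has coefficients 1,3,3 for degrees 0…2.
(1 + 3z)⁴ has coefficients 1,12,54,108,81,0,0,0 for degrees 0…7.
Finally multiplying by (1 + z²)⁴, the product of all factors after the first has coefficients 1,12,58,156,303,504,652,696 for degrees 0…7.
[z⁷] = 1·696 + 3·652 + 3·504 = 4164.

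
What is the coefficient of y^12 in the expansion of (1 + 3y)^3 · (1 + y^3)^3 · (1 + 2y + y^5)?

(1 + 3y)^3 has coefficients 1,9,27,27 for degrees 0…3.
(1 + y^3)^3 has coefficients 1,0,0,3,0,0,3,0,0,1,0,0,0 for degrees 0…12.
Finally multiplying by (1 + 2y + y^5), the product of all factors after the first has coefficients 1,2,0,3,6,1,3,6,3,1,2,3,0 for degrees 0…12.
[y^12] = 1·0 + 9·3 + 27·2 + 27·1 = 108.

108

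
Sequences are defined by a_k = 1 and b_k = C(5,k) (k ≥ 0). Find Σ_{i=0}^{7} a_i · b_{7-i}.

Write out a_i and b_{7-i} for i = 0,…,7 and sum the products.
Σ = 1·0 + 1·0 + 1·1 + 1·5 + 1·10 + 1·10 + 1·5 + 1·1 = 32.

32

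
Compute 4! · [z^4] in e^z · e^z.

The EGF product rule gives c_4 = Σ_{k_1+k_2=4} C(4; k_1,k_2) · ∏ g_i(k_i), where e^z gives (1)^k; e^z gives (1)^k.
g_1(k) for k = 0…4: 1, 1, 1, 1, 1.
g_2(k) for k = 0…4: 1, 1, 1, 1, 1.
c_4 = Σ_k C(4,k)·g_1(k)·g_2(4−k) = 1·1·1 + 4·1·1 + 6·1·1 + 4·1·1 + 1·1·1 = 1 + 4 + 6 + 4 + 1 = 16.

16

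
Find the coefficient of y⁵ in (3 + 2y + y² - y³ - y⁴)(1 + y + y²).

-2

(3 + 2y + y² - y³ - y⁴) has coefficients 3,2,1,-1,-1 for degrees 0…4.
(1 + y + y²) has coefficients 1,1,1,0,0,0 for degrees 0…5.
[y⁵] = 3·0 + 2·0 + 1·0 − 1·1 − 1·1 = -2.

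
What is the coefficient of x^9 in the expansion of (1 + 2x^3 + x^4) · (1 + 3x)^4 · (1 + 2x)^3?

5886

(1 + 2x^3 + x^4) has coefficients 1,0,0,2,1 for degrees 0…4.
(1 + 3x)^4 has coefficients 1,12,54,108,81,0,0,0,0,0 for degrees 0…9.
Finally multiplying by (1 + 2x)^3, the product of all factors after the first has coefficients 1,18,138,584,1473,2214,1836,648,0,0 for degrees 0…9.
[x^9] = 1·0 + 2·1836 + 1·2214 = 5886.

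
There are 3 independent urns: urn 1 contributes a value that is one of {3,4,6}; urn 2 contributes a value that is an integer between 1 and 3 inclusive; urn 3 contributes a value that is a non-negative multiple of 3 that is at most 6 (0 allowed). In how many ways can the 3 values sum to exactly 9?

The generating function for the choices is (t³ + t⁴ + t⁶)·(t + t² + t³)·(1 + t³ + t⁶); the count is [t⁹].
(t³ + t⁴ + t⁶) has coefficients 0,0,0,1,1,0,1 for degrees 0…6.
(t + t² + t³) has coefficients 0,1,1,1,0,0,0,0,0,0 for degrees 0…9.
Finally multiplying by (1 + t³ + t⁶), the product of all factors after the first has coefficients 0,1,1,1,1,1,1,1,1,1 for degrees 0…9.
[t⁹] = 1·1 + 1·1 + 1·1 = 3.

3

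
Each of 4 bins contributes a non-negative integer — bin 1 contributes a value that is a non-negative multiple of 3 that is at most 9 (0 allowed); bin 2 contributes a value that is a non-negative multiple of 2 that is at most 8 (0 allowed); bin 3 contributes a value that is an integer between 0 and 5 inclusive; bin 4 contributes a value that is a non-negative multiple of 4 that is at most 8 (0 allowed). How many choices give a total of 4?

5

The generating function for the choices is (1 + z^3 + z^6 + z^9)·(1 + z^2 + z^4 + z^6 + z^8)·(1 + z + z^2 + z^3 + z^4 + z^5)·(1 + z^4 + z^8); the count is [z^4].
(1 + z^3 + z^6 + z^9) has coefficients 1,0,0,1,0 for degrees 0…4.
(1 + z^2 + z^4 + z^6 + z^8) has coefficients 1,0,1,0,1 for degrees 0…4.
Multiplying by (1 + z + z^2 + z^3 + z^4 + z^5) gives running coefficients 1,1,2,2,3 for degrees 0…4.
Finally multiplying by (1 + z^4 + z^8), the product of all factors after the first has coefficients 1,1,2,2,4 for degrees 0…4.
[z^4] = 1·4 + 1·1 = 5.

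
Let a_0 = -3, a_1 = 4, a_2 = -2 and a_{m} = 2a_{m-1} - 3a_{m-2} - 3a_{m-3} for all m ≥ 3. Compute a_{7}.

The ordinary generating function has denominator 1 - 2z + 3z^2 + 3z^3.
Iterating the recurrence: a_0,…,a_{7} = -3, 4, -2, -7, -20, -13, 55, 209.

209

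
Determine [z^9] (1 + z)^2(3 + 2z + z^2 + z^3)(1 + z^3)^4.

42

(1 + z)^2 has coefficients 1,2,1 for degrees 0…2.
(3 + 2z + z^2 + z^3) has coefficients 3,2,1,1,0,0,0,0,0,0 for degrees 0…9.
Finally multiplying by (1 + z^3)^4, the product of all factors after the first has coefficients 3,2,1,13,8,4,22,12,6,18 for degrees 0…9.
[z^9] = 1·18 + 2·6 + 1·12 = 42.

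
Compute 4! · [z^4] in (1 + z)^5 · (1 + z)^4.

The EGF product rule gives c_4 = Σ_{k_1+k_2=4} C(4; k_1,k_2) · ∏ g_i(k_i), where (1+z)^5 gives the falling factorial (5)_k; (1+z)^4 gives the falling factorial (4)_k.
g_1(k) for k = 0…4: 1, 5, 20, 60, 120.
g_2(k) for k = 0…4: 1, 4, 12, 24, 24.
c_4 = Σ_k C(4,k)·g_1(k)·g_2(4−k) = 1·1·24 + 4·5·24 + 6·20·12 + 4·60·4 + 1·120·1 = 24 + 480 + 1440 + 960 + 120 = 3024.

3024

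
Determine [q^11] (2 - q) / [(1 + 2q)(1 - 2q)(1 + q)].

-4095

Partial fractions give a closed form: a_n = (5/2)·(-2)^n + (1/2)·2^n + (-1)·(-1)^n.
At n = 11: a_11 = -4095.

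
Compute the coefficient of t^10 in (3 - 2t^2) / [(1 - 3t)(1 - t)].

246037

The denominator gives the recurrence a_n = 4a_(n−1) − 3a_(n−2) for n ≥ 3; the numerator fixes a_0 = 3, a_1 = 12, a_2 = 37.
Iterating: 3, 12, 37, 112, 337, 1012, 3037, 9112, 27337, 82012, 246037, so a_10 = 246037.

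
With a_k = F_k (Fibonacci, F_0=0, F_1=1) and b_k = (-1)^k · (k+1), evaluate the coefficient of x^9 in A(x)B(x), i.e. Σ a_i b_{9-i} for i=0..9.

This is [x^9] in the product of the two ordinary generating functions.
Σ = 0·(-10) + 1·9 + 1·(-8) + 2·7 + 3·(-6) + 5·5 + 8·(-4) + 13·3 + 21·(-2) + 34·1 = 21.

21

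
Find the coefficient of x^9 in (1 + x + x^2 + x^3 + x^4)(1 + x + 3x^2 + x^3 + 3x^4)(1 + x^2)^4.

90

(1 + x + x^2 + x^3 + x^4) has coefficients 1,1,1,1,1 for degrees 0…4.
(1 + x + 3x^2 + x^3 + 3x^4) has coefficients 1,1,3,1,3,0,0,0,0,0 for degrees 0…9.
Finally multiplying by (1 + x^2)^4, the product of all factors after the first has coefficients 1,1,7,5,21,10,34,10,31,5 for degrees 0…9.
[x^9] = 1·5 + 1·31 + 1·10 + 1·34 + 1·10 = 90.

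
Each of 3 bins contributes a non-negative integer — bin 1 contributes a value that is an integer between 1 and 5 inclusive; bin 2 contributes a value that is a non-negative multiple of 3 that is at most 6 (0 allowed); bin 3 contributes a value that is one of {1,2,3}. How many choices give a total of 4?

3

The generating function for the choices is (z + z^2 + z^3 + z^4 + z^5)·(1 + z^3 + z^6)·(z + z^2 + z^3); the count is [z^4].
(z + z^2 + z^3 + z^4 + z^5) has coefficients 0,1,1,1,1 for degrees 0…4.
(1 + z^3 + z^6) has coefficients 1,0,0,1,0 for degrees 0…4.
Finally multiplying by (z + z^2 + z^3), the product of all factors after the first has coefficients 0,1,1,1,1 for degrees 0…4.
[z^4] = 1·1 + 1·1 + 1·1 + 1·0 = 3.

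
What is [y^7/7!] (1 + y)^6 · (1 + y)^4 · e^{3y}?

16811847

The EGF product rule gives c_7 = Σ_{k_1+k_2+k_3=7} C(7; k_1,k_2,k_3) · ∏ g_i(k_i), where (1+y)^6 gives the falling factorial (6)_k; (1+y)^4 gives the falling factorial (4)_k; e^{3y} gives (3)^k.
g_1(k) for k = 0…7: 1, 6, 30, 120, 360, 720, 720, 0.
g_2(k) for k = 0…7: 1, 4, 12, 24, 24, 0, 0, 0.
g_3(k) for k = 0…7: 1, 3, 9, 27, 81, 243, 729, 2187.
First combine the last two factors: h(k) = Σ_j C(k,j)·g_2(j)·g_3(k−j) for k = 0…7: 1, 7, 45, 267, 1473, 7623, 37341, 174555.
c_7 = Σ_k C(7,k)·g_1(k)·h(7−k) = 1·1·174555 + 7·6·37341 + 21·30·7623 + 35·120·1473 + 35·360·267 + 21·720·45 + 7·720·7 = 174555 + 1568322 + 4802490 + 6186600 + 3364200 + 680400 + 35280 = 16811847.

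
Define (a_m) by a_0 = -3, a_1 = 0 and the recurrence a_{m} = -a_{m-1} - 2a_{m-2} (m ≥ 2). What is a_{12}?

138

The ordinary generating function has denominator 1 + q + 2q^2.
Iterating the recurrence: a_0,…,a_{12} = -3, 0, 6, -6, -6, 18, -6, -30, 42, 18, -102, 66, 138.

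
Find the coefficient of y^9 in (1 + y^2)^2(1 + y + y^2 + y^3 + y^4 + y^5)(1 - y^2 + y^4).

(1 + y^2)^2 has coefficients 1,0,2,0,1 for degrees 0…4.
(1 + y + y^2 + y^3 + y^4 + y^5) has coefficients 1,1,1,1,1,1,0,0,0,0 for degrees 0…9.
Finally multiplying by (1 - y^2 + y^4), the product of all factors after the first has coefficients 1,1,0,0,1,1,0,0,1,1 for degrees 0…9.
[y^9] = 1·1 + 2·0 + 1·1 = 2.

2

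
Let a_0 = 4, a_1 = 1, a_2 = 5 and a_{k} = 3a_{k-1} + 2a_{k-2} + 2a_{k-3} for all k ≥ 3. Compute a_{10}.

The ordinary generating function has denominator 1 - 3y - 2y^2 - 2y^3.
Iterating the recurrence: a_0,…,a_{10} = 4, 1, 5, 25, 87, 321, 1187, 4377, 16147, 59569, 219755.

219755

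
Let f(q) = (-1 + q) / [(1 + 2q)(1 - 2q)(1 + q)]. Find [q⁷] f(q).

Partial fractions give a closed form: a_n = (-3/2)·(-2)^n + (-1/6)·2^n + (2/3)·(-1)^n.
At n = 7: a_7 = 170.

170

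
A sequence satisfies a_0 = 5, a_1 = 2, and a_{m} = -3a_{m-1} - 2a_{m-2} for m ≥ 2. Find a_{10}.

-7156

The ordinary generating function has denominator 1 + 3q + 2q^2.
Iterating the recurrence: a_0,…,a_{10} = 5, 2, -16, 44, -100, 212, -436, 884, -1780, 3572, -7156.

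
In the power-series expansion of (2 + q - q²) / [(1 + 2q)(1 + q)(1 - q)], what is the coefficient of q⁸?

427

The denominator gives the recurrence a_n = −2a_(n−1) + a_(n−2) + 2a_(n−3) for n ≥ 3; the numerator fixes a_0 = 2, a_1 = -3, a_2 = 7.
Iterating: 2, -3, 7, -13, 27, -53, 107, -213, 427, so a_8 = 427.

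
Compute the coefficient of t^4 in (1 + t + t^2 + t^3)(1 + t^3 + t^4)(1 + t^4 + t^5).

(1 + t + t^2 + t^3) has coefficients 1,1,1,1 for degrees 0…3.
(1 + t^3 + t^4) has coefficients 1,0,0,1,1 for degrees 0…4.
Finally multiplying by (1 + t^4 + t^5), the product of all factors after the first has coefficients 1,0,0,1,2 for degrees 0…4.
[t^4] = 1·2 + 1·1 + 1·0 + 1·0 = 3.

3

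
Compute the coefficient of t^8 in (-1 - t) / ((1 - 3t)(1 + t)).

The denominator gives the recurrence a_n = 2a_(n−1) + 3a_(n−2) for n ≥ 3; the numerator fixes a_0 = -1, a_1 = -3, a_2 = -9.
Iterating: -1, -3, -9, -27, -81, -243, -729, -2187, -6561, so a_8 = -6561.

-6561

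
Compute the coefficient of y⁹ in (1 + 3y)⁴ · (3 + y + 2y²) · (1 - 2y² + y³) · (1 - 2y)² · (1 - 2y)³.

-7736

(1 + 3y)⁴ has coefficients 1,12,54,108,81 for degrees 0…4.
(3 + y + 2y²) has coefficients 3,1,2,0,0,0,0,0,0,0 for degrees 0…9.
Multiplying by (1 - 2y² + y³) gives running coefficients 3,1,-4,1,-3,2,0,0,0,0 for degrees 0…9.
Multiplying by (1 - 2y)² gives running coefficients 3,-11,4,21,-23,18,-20,8,0,0 for degrees 0…9.
Finally multiplying by (1 - 2y)³, the product of all factors after the first has coefficients 3,-29,106,-159,-13,376,-572,528,-432,256 for degrees 0…9.
[y⁹] = 1·256 + 12·(-432) + 54·528 + 108·(-572) + 81·376 = -7736.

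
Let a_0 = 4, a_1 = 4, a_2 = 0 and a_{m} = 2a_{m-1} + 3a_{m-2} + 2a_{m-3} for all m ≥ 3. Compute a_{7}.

1556

The ordinary generating function has denominator 1 - 2z - 3z^2 - 2z^3.
Iterating the recurrence: a_0,…,a_{7} = 4, 4, 0, 20, 48, 156, 496, 1556.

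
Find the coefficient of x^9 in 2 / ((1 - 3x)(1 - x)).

Partial fractions give a closed form: a_n = (3)·3^n + (-1)·1^n.
At n = 9: a_9 = 59048.

59048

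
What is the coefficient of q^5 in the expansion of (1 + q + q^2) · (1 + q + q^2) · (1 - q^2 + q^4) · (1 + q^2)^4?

(1 + q + q^2) has coefficients 1,1,1 for degrees 0…2.
(1 + q + q^2) has coefficients 1,1,1,0,0,0 for degrees 0…5.
Multiplying by (1 - q^2 + q^4) gives running coefficients 1,1,0,-1,0,1 for degrees 0…5.
Finally multiplying by (1 + q^2)^4, the product of all factors after the first has coefficients 1,1,4,3,6,3 for degrees 0…5.
[q^5] = 1·3 + 1·6 + 1·3 = 12.

12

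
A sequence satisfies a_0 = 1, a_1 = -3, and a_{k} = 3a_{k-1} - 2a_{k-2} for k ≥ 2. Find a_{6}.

The ordinary generating function has denominator 1 - 3x + 2x^2.
Iterating the recurrence: a_0,…,a_{6} = 1, -3, -11, -27, -59, -123, -251.

-251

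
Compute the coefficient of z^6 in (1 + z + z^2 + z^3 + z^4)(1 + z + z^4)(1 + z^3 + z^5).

(1 + z + z^2 + z^3 + z^4) has coefficients 1,1,1,1,1 for degrees 0…4.
(1 + z + z^4) has coefficients 1,1,0,0,1,0,0 for degrees 0…6.
Finally multiplying by (1 + z^3 + z^5), the product of all factors after the first has coefficients 1,1,0,1,2,1,1 for degrees 0…6.
[z^6] = 1·1 + 1·1 + 1·2 + 1·1 + 1·0 = 5.

5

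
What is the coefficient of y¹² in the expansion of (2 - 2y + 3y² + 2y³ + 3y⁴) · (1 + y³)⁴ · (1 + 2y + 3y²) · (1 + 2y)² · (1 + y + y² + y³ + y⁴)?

(2 - 2y + 3y² + 2y³ + 3y⁴) has coefficients 2,-2,3,2,3 for degrees 0…4.
(1 + y³)⁴ has coefficients 1,0,0,4,0,0,6,0,0,4,0,0,1 for degrees 0…12.
Multiplying by (1 + 2y + 3y²) gives running coefficients 1,2,3,4,8,12,6,12,18,4,8,12,1 for degrees 0…12.
Multiplying by (1 + 2y)² gives running coefficients 1,6,15,24,36,60,86,84,90,124,96,60,81 for degrees 0…12.
Finally multiplying by (1 + y + y² + y³ + y⁴), the product of all factors after the first has coefficients 1,7,22,46,82,141,221,290,356,444,480,454,451 for degrees 0…12.
[y¹²] = 2·451 − 2·454 + 3·480 + 2·444 + 3·356 = 3390.

3390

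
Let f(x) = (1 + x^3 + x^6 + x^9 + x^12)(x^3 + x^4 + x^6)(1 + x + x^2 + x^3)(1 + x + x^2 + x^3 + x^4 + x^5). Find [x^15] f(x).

24

(1 + x^3 + x^6 + x^9 + x^12) has coefficients 1,0,0,1,0,0,1,0,0,1,0,0,1 for degrees 0…12.
(x^3 + x^4 + x^6) has coefficients 0,0,0,1,1,0,1,0,0,0,0,0,0,0,0,0 for degrees 0…15.
Multiplying by (1 + x + x^2 + x^3) gives running coefficients 0,0,0,1,2,2,3,2,1,1,0,0,0,0,0,0 for degrees 0…15.
Finally multiplying by (1 + x + x^2 + x^3 + x^4 + x^5), the product of all factors after the first has coefficients 0,0,0,1,3,5,8,10,11,11,9,7,4,2,1,0 for degrees 0…15.
[x^15] = 1·0 + 1·4 + 1·11 + 1·8 + 1·1 = 24.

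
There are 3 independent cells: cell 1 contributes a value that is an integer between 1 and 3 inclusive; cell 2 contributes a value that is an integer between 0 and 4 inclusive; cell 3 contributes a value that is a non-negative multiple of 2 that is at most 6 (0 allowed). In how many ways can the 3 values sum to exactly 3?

4

The generating function for the choices is (q + q² + q³)·(1 + q + q² + q³ + q⁴)·(1 + q² + q⁴ + q⁶); the count is [q³].
(q + q² + q³) has coefficients 0,1,1,1 for degrees 0…3.
(1 + q + q² + q³ + q⁴) has coefficients 1,1,1,1 for degrees 0…3.
Finally multiplying by (1 + q² + q⁴ + q⁶), the product of all factors after the first has coefficients 1,1,2,2 for degrees 0…3.
[q³] = 1·2 + 1·1 + 1·1 = 4.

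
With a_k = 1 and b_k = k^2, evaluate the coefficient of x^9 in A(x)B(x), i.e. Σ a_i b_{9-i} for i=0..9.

The convolution is the t^9 coefficient of A(t)B(t).
Σ = 1·81 + 1·64 + 1·49 + 1·36 + 1·25 + 1·16 + 1·9 + 1·4 + 1·1 + 1·0 = 285.

285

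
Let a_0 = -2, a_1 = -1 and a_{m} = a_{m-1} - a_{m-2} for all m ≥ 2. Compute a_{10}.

The ordinary generating function has denominator 1 - z + z^2.
Iterating the recurrence: a_0,…,a_{10} = -2, -1, 1, 2, 1, -1, -2, -1, 1, 2, 1.

1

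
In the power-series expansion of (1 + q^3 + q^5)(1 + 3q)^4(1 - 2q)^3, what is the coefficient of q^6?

34

(1 + q^3 + q^5) has coefficients 1,0,0,1,0,1 for degrees 0…5.
(1 + 3q)^4 has coefficients 1,12,54,108,81,0,0 for degrees 0…6.
Finally multiplying by (1 - 2q)^3, the product of all factors after the first has coefficients 1,6,-6,-80,-15,378,108 for degrees 0…6.
[q^6] = 1·108 + 1·(-80) + 1·6 = 34.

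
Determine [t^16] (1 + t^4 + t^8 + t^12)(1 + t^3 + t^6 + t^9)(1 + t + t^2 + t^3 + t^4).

(1 + t^4 + t^8 + t^12) has coefficients 1,0,0,0,1,0,0,0,1,0,0,0,1 for degrees 0…12.
(1 + t^3 + t^6 + t^9) has coefficients 1,0,0,1,0,0,1,0,0,1,0,0,0,0,0,0,0 for degrees 0…16.
Finally multiplying by (1 + t + t^2 + t^3 + t^4), the product of all factors after the first has coefficients 1,1,1,2,2,1,2,2,1,2,2,1,1,1,0,0,0 for degrees 0…16.
[t^16] = 1·0 + 1·1 + 1·1 + 1·2 = 4.

4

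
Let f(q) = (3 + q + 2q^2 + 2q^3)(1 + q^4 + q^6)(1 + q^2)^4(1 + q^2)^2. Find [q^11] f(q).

(3 + q + 2q^2 + 2q^3) has coefficients 3,1,2,2 for degrees 0…3.
(1 + q^4 + q^6) has coefficients 1,0,0,0,1,0,1,0,0,0,0,0 for degrees 0…11.
Multiplying by (1 + q^2)^4 gives running coefficients 1,0,4,0,7,0,9,0,11,0,10,0 for degrees 0…11.
Finally multiplying by (1 + q^2)^2, the product of all factors after the first has coefficients 1,0,6,0,16,0,27,0,36,0,41,0 for degrees 0…11.
[q^11] = 3·0 + 1·41 + 2·0 + 2·36 = 113.

113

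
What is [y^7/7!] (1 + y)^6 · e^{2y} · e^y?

1017495

The EGF product rule gives c_7 = Σ_{k_1+k_2+k_3=7} C(7; k_1,k_2,k_3) · ∏ g_i(k_i), where (1+y)^6 gives the falling factorial (6)_k; e^{2y} gives (2)^k; e^y gives (1)^k.
g_1(k) for k = 0…7: 1, 6, 30, 120, 360, 720, 720, 0.
g_2(k) for k = 0…7: 1, 2, 4, 8, 16, 32, 64, 128.
g_3(k) for k = 0…7: 1, 1, 1, 1, 1, 1, 1, 1.
First combine the last two factors: h(k) = Σ_j C(k,j)·g_2(j)·g_3(k−j) for k = 0…7: 1, 3, 9, 27, 81, 243, 729, 2187.
c_7 = Σ_k C(7,k)·g_1(k)·h(7−k) = 1·1·2187 + 7·6·729 + 21·30·243 + 35·120·81 + 35·360·27 + 21·720·9 + 7·720·3 = 2187 + 30618 + 153090 + 340200 + 340200 + 136080 + 15120 = 1017495.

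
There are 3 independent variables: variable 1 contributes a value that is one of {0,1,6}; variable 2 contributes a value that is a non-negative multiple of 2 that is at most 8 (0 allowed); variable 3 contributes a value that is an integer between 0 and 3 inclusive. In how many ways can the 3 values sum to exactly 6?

5

The generating function for the choices is (1 + t + t⁶)·(1 + t² + t⁴ + t⁶ + t⁸)·(1 + t + t² + t³); the count is [t⁶].
(1 + t + t⁶) has coefficients 1,1,0,0,0,0,1 for degrees 0…6.
(1 + t² + t⁴ + t⁶ + t⁸) has coefficients 1,0,1,0,1,0,1 for degrees 0…6.
Finally multiplying by (1 + t + t² + t³), the product of all factors after the first has coefficients 1,1,2,2,2,2,2 for degrees 0…6.
[t⁶] = 1·2 + 1·2 + 1·1 = 5.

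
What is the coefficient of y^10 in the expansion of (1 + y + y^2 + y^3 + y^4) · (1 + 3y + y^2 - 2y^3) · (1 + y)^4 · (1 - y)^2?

(1 + y + y^2 + y^3 + y^4) has coefficients 1,1,1,1,1 for degrees 0…4.
(1 + 3y + y^2 - 2y^3) has coefficients 1,3,1,-2,0,0,0,0,0,0,0 for degrees 0…10.
Multiplying by (1 + y)^4 gives running coefficients 1,7,19,24,11,-5,-7,-2,0,0,0 for degrees 0…10.
Finally multiplying by (1 - y)^2, the product of all factors after the first has coefficients 1,5,6,-7,-18,-3,14,7,-3,-2,0 for degrees 0…10.
[y^10] = 1·0 + 1·(-2) + 1·(-3) + 1·7 + 1·14 = 16.

16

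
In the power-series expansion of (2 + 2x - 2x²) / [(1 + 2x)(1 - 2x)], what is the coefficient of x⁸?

The denominator gives the recurrence a_n = 4a_(n−2) for n ≥ 3; the numerator fixes a_0 = 2, a_1 = 2, a_2 = 6.
Iterating: 2, 2, 6, 8, 24, 32, 96, 128, 384, so a_8 = 384.

384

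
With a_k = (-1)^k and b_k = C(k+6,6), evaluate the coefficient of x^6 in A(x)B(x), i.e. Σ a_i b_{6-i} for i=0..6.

610

The convolution is the t^6 coefficient of A(t)B(t).
Σ = 1·924 − 1·462 + 1·210 − 1·84 + 1·28 − 1·7 + 1·1 = 610.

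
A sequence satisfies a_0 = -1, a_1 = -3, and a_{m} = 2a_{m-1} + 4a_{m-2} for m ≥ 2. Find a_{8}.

The ordinary generating function has denominator 1 - 2z - 4z^2.
Iterating the recurrence: a_0,…,a_{8} = -1, -3, -10, -32, -104, -336, -1088, -3520, -11392.

-11392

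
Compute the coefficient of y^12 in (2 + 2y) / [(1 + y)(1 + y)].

2

The denominator gives the recurrence a_n = −2a_(n−1) − a_(n−2) for n ≥ 2; the numerator fixes a_0 = 2, a_1 = -2.
Iterating: 2, -2, 2, -2, 2, -2, 2, -2, 2, -2, 2, -2, 2, so a_12 = 2.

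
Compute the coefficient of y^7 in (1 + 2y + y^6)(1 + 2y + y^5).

(1 + 2y + y^6) has coefficients 1,2,0,0,0,0,1 for degrees 0…6.
(1 + 2y + y^5) has coefficients 1,2,0,0,0,1,0,0 for degrees 0…7.
[y^7] = 1·0 + 2·0 + 1·2 = 2.

2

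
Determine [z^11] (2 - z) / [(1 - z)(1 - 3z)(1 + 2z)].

Partial fractions give a closed form: a_n = (-1/6)·1^n + (3/2)·3^n + (2/3)·(-2)^n.
At n = 11: a_11 = 264355.

264355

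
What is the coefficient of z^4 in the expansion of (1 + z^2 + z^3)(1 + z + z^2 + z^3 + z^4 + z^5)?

(1 + z^2 + z^3) has coefficients 1,0,1,1 for degrees 0…3.
(1 + z + z^2 + z^3 + z^4 + z^5) has coefficients 1,1,1,1,1 for degrees 0…4.
[z^4] = 1·1 + 1·1 + 1·1 = 3.

3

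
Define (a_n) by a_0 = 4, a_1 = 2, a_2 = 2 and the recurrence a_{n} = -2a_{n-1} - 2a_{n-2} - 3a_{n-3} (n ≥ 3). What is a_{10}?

686

The ordinary generating function has denominator 1 + 2q + 2q^2 + 3q^3.
Iterating the recurrence: a_0,…,a_{10} = 4, 2, 2, -20, 30, -26, 52, -142, 258, -388, 686.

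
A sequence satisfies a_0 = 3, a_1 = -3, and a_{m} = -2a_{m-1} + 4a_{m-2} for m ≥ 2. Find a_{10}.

188928

The ordinary generating function has denominator 1 + 2z - 4z^2.
Iterating the recurrence: a_0,…,a_{10} = 3, -3, 18, -48, 168, -528, 1728, -5568, 18048, -58368, 188928.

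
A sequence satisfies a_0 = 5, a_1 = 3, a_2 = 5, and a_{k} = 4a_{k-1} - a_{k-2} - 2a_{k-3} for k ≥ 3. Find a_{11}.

The ordinary generating function has denominator 1 - 4t + t^2 + 2t^3.
Iterating the recurrence: a_0,…,a_{11} = 5, 3, 5, 7, 17, 51, 173, 607, 2153, 7659, 27269, 97111.

97111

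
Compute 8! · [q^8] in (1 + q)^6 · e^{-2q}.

The EGF product rule gives c_8 = Σ_{k_1+k_2=8} C(8; k_1,k_2) · ∏ g_i(k_i), where (1+q)^6 gives the falling factorial (6)_k; e^{-2q} gives (-2)^k.
g_1(k) for k = 0…8: 1, 6, 30, 120, 360, 720, 720, 0, 0.
g_2(k) for k = 0…8: 1, -2, 4, -8, 16, -32, 64, -128, 256.
c_8 = Σ_k C(8,k)·g_1(k)·g_2(8−k) = 1·1·256 + 8·6·(-128) + 28·30·64 + 56·120·(-32) + 70·360·16 + 56·720·(-8) + 28·720·4 = 256 − 6144 + 53760 − 215040 + 403200 − 322560 + 80640 = -5888.

-5888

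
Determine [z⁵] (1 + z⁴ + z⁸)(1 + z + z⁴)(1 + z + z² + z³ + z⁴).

(1 + z⁴ + z⁸) has coefficients 1,0,0,0,1,0 for degrees 0…5.
(1 + z + z⁴) has coefficients 1,1,0,0,1,0 for degrees 0…5.
Finally multiplying by (1 + z + z² + z³ + z⁴), the product of all factors after the first has coefficients 1,2,2,2,3,2 for degrees 0…5.
[z⁵] = 1·2 + 1·2 = 4.

4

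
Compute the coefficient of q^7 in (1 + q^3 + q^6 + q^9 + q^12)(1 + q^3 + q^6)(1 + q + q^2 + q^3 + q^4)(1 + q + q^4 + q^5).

(1 + q^3 + q^6 + q^9 + q^12) has coefficients 1,0,0,1,0,0,1,0 for degrees 0…7.
(1 + q^3 + q^6) has coefficients 1,0,0,1,0,0,1,0 for degrees 0…7.
Multiplying by (1 + q + q^2 + q^3 + q^4) gives running coefficients 1,1,1,2,2,1,2,2 for degrees 0…7.
Finally multiplying by (1 + q + q^4 + q^5), the product of all factors after the first has coefficients 1,2,2,3,5,5,5,7 for degrees 0…7.
[q^7] = 1·7 + 1·5 + 1·2 = 14.

14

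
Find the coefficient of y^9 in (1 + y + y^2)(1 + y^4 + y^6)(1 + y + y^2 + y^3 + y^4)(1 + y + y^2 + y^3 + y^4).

25

(1 + y + y^2) has coefficients 1,1,1 for degrees 0…2.
(1 + y^4 + y^6) has coefficients 1,0,0,0,1,0,1,0,0,0 for degrees 0…9.
Multiplying by (1 + y + y^2 + y^3 + y^4) gives running coefficients 1,1,1,1,2,1,2,2,2,1 for degrees 0…9.
Finally multiplying by (1 + y + y^2 + y^3 + y^4), the product of all factors after the first has coefficients 1,2,3,4,6,6,7,8,9,8 for degrees 0…9.
[y^9] = 1·8 + 1·9 + 1·8 = 25.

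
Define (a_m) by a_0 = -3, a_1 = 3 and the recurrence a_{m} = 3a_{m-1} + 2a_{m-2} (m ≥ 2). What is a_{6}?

The ordinary generating function has denominator 1 - 3x - 2x^2.
Iterating the recurrence: a_0,…,a_{6} = -3, 3, 3, 15, 51, 183, 651.

651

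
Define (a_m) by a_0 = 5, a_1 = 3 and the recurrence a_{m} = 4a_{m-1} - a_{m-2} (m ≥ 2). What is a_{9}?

The ordinary generating function has denominator 1 - 4z + z^2.
Iterating the recurrence: a_0,…,a_{9} = 5, 3, 7, 25, 93, 347, 1295, 4833, 18037, 67315.

67315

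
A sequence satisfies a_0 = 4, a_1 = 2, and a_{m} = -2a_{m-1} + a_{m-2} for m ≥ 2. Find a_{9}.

The ordinary generating function has denominator 1 + 2x - x^2.
Iterating the recurrence: a_0,…,a_{9} = 4, 2, 0, 2, -4, 10, -24, 58, -140, 338.

338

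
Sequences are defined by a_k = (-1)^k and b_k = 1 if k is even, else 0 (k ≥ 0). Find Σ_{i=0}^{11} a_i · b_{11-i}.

-6

Write out a_i and b_{11-i} for i = 0,…,11 and sum the products.
Σ = 1·0 − 1·1 + 1·0 − 1·1 + 1·0 − 1·1 + 1·0 − 1·1 + 1·0 − 1·1 + 1·0 − 1·1 = -6.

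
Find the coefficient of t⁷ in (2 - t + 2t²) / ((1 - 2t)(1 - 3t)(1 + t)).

8953

Partial fractions give a closed form: a_n = (-8/3)·2^n + (17/4)·3^n + (5/12)·(-1)^n.
At n = 7: a_7 = 8953.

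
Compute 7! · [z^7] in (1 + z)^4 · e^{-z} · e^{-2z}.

2349

The EGF product rule gives c_7 = Σ_{k_1+k_2+k_3=7} C(7; k_1,k_2,k_3) · ∏ g_i(k_i), where (1+z)^4 gives the falling factorial (4)_k; e^{-z} gives (-1)^k; e^{-2z} gives (-2)^k.
g_1(k) for k = 0…7: 1, 4, 12, 24, 24, 0, 0, 0.
g_2(k) for k = 0…7: 1, -1, 1, -1, 1, -1, 1, -1.
g_3(k) for k = 0…7: 1, -2, 4, -8, 16, -32, 64, -128.
First combine the last two factors: h(k) = Σ_j C(k,j)·g_2(j)·g_3(k−j) for k = 0…7: 1, -3, 9, -27, 81, -243, 729, -2187.
c_7 = Σ_k C(7,k)·g_1(k)·h(7−k) = 1·1·(-2187) + 7·4·729 + 21·12·(-243) + 35·24·81 + 35·24·(-27) = −2187 + 20412 − 61236 + 68040 − 22680 = 2349.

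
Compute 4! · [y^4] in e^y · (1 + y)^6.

1045

The EGF product rule gives c_4 = Σ_{k_1+k_2=4} C(4; k_1,k_2) · ∏ g_i(k_i), where e^y gives (1)^k; (1+y)^6 gives the falling factorial (6)_k.
g_1(k) for k = 0…4: 1, 1, 1, 1, 1.
g_2(k) for k = 0…4: 1, 6, 30, 120, 360.
c_4 = Σ_k C(4,k)·g_1(k)·g_2(4−k) = 1·1·360 + 4·1·120 + 6·1·30 + 4·1·6 + 1·1·1 = 360 + 480 + 180 + 24 + 1 = 1045.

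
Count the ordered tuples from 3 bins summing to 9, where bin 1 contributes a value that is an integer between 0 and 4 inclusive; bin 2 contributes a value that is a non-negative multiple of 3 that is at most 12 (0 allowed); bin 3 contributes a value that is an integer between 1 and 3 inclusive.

The generating function for the choices is (1 + x + x² + x³ + x⁴)·(1 + x³ + x⁶ + x⁹ + x¹²)·(x + x² + x³); the count is [x⁹].
(1 + x + x² + x³ + x⁴) has coefficients 1,1,1,1,1 for degrees 0…4.
(1 + x³ + x⁶ + x⁹ + x¹²) has coefficients 1,0,0,1,0,0,1,0,0,1 for degrees 0…9.
Finally multiplying by (x + x² + x³), the product of all factors after the first has coefficients 0,1,1,1,1,1,1,1,1,1 for degrees 0…9.
[x⁹] = 1·1 + 1·1 + 1·1 + 1·1 + 1·1 = 5.

5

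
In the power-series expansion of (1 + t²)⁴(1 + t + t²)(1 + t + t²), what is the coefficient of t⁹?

(1 + t²)⁴ has coefficients 1,0,4,0,6,0,4,0,1 for degrees 0…8.
(1 + t + t²) has coefficients 1,1,1,0,0,0,0,0,0,0 for degrees 0…9.
Finally multiplying by (1 + t + t²), the product of all factors after the first has coefficients 1,2,3,2,1,0,0,0,0,0 for degrees 0…9.
[t⁹] = 1·0 + 4·0 + 6·0 + 4·2 + 1·2 = 10.

10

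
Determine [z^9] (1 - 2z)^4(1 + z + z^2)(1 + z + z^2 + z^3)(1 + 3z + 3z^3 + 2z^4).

(1 - 2z)^4 has coefficients 1,-8,24,-32,16 for degrees 0…4.
(1 + z + z^2) has coefficients 1,1,1,0,0,0,0,0,0,0 for degrees 0…9.
Multiplying by (1 + z + z^2 + z^3) gives running coefficients 1,2,3,3,2,1,0,0,0,0 for degrees 0…9.
Finally multiplying by (1 + 3z + 3z^3 + 2z^4), the product of all factors after the first has coefficients 1,5,9,15,19,20,18,12,7,2 for degrees 0…9.
[z^9] = 1·2 − 8·7 + 24·12 − 32·18 + 16·20 = -22.

-22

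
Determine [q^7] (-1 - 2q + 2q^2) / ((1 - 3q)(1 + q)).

-2370

The denominator gives the recurrence a_n = 2a_(n−1) + 3a_(n−2) for n ≥ 3; the numerator fixes a_0 = -1, a_1 = -4, a_2 = -9.
Iterating: -1, -4, -9, -30, -87, -264, -789, -2370, so a_7 = -2370.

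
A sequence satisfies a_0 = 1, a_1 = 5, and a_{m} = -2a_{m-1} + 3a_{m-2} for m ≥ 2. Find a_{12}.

The ordinary generating function has denominator 1 + 2x - 3x^2.
Iterating the recurrence: a_0,…,a_{12} = 1, 5, -7, 29, -79, 245, -727, 2189, -6559, 19685, -59047, 177149, -531439.

-531439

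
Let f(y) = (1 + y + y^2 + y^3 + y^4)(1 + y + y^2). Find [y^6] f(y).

(1 + y + y^2 + y^3 + y^4) has coefficients 1,1,1,1,1 for degrees 0…4.
(1 + y + y^2) has coefficients 1,1,1,0,0,0,0 for degrees 0…6.
[y^6] = 1·0 + 1·0 + 1·0 + 1·0 + 1·1 = 1.

1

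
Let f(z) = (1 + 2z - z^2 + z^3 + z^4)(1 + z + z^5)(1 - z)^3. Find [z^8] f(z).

8

(1 + 2z - z^2 + z^3 + z^4) has coefficients 1,2,-1,1,1 for degrees 0…4.
(1 + z + z^5) has coefficients 1,1,0,0,0,1,0,0,0 for degrees 0…8.
Finally multiplying by (1 - z)^3, the product of all factors after the first has coefficients 1,-2,0,2,-1,1,-3,3,-1 for degrees 0…8.
[z^8] = 1·(-1) + 2·3 − 1·(-3) + 1·1 + 1·(-1) = 8.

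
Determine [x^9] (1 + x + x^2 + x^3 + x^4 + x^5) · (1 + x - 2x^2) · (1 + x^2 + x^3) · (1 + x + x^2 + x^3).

-7

(1 + x + x^2 + x^3 + x^4 + x^5) has coefficients 1,1,1,1,1,1 for degrees 0…5.
(1 + x - 2x^2) has coefficients 1,1,-2,0,0,0,0,0,0,0 for degrees 0…9.
Multiplying by (1 + x^2 + x^3) gives running coefficients 1,1,-1,2,-1,-2,0,0,0,0 for degrees 0…9.
Finally multiplying by (1 + x + x^2 + x^3), the product of all factors after the first has coefficients 1,2,1,3,1,-2,-1,-3,-2,0 for degrees 0…9.
[x^9] = 1·0 + 1·(-2) + 1·(-3) + 1·(-1) + 1·(-2) + 1·1 = -7.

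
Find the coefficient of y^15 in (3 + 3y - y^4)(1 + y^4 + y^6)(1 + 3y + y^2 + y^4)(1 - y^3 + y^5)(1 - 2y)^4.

(3 + 3y - y^4) has coefficients 3,3,0,0,-1 for degrees 0…4.
(1 + y^4 + y^6) has coefficients 1,0,0,0,1,0,1,0,0,0,0,0,0,0,0,0 for degrees 0…15.
Multiplying by (1 + 3y + y^2 + y^4) gives running coefficients 1,3,1,0,2,3,2,3,2,0,1,0,0,0,0,0 for degrees 0…15.
Multiplying by (1 - y^3 + y^5) gives running coefficients 1,3,1,-1,-1,3,5,2,-1,0,1,0,3,1,0,1 for degrees 0…15.
Finally multiplying by (1 - 2y)^4, the product of all factors after the first has coefficients 1,-5,1,31,-49,3,5,50,-9,-56,-7,56,11,-55,80,-71 for degrees 0…15.
[y^15] = 3·(-71) + 3·80 − 1·56 = -29.

-29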